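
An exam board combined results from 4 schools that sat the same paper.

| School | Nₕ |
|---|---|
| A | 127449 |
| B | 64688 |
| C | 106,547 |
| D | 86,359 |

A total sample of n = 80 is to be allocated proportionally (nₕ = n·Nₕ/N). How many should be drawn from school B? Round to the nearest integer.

13

Share of school B = 64688/385043 = 0.16800.
Allocate 80 × 0.16800 = 13.440... → 13.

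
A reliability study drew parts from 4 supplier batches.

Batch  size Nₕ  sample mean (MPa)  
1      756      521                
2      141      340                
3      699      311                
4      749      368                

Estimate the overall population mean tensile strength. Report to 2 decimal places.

x̄_st = (Σ Nₕx̄ₕ) / (Σ Nₕ) = (756·521 + 141·340 + 699·311 + 749·368) / 2345
= 934837 / 2345 = 398.6512... → 398.65.

398.65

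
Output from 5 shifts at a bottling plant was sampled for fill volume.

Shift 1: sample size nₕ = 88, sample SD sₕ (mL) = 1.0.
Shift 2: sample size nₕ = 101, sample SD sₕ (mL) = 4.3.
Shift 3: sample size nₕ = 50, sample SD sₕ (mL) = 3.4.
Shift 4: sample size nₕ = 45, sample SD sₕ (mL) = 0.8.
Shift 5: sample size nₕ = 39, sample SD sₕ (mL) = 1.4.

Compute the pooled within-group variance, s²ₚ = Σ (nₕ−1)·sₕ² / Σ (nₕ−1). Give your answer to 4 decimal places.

1: (88−1)·1.0² = 87·1 = 87
2: (101−1)·4.3² = 100·18.49 = 1849
3: (50−1)·3.4² = 49·11.56 = 566.44
4: (45−1)·0.8² = 44·0.64 = 28.16
5: (39−1)·1.4² = 38·1.96 = 74.48
Numerator = 2605.08; denominator = Σ(nₕ−1) = 318.
s²ₚ = 2605.08/318 = 8.192075... → 8.1921.

8.1921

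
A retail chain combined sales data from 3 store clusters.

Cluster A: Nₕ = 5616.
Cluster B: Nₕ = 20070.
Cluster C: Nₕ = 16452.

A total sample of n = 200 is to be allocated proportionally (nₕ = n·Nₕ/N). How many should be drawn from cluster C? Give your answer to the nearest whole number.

78

N = 5616 + 20070 + 16452 = 42138.
n_C = 200·16452/42138 = 78.086... → 78.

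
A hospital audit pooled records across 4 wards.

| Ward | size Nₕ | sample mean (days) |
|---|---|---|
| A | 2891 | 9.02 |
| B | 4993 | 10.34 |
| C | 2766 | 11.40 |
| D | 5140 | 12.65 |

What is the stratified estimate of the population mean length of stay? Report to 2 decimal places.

11.04

N = 15790; weights Wₕ = Nₕ/N = (0.1831, 0.3162, 0.1752, 0.3255).
x̄_st = Σ Wₕ·x̄ₕ = 0.1831·9.02 + 0.3162·10.34 + 0.1752·11.40 + 0.3255·12.65 ≈ 11.0360...
→ 11.04.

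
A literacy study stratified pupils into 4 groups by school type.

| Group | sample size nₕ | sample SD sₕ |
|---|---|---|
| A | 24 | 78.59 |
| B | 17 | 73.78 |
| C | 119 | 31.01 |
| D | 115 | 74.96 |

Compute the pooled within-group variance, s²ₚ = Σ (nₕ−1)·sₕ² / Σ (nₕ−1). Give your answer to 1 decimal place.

A: (24−1)·78.59² = 23·6176.3881 = 142056.9263
B: (17−1)·73.78² = 16·5443.4884 = 87095.8144
C: (119−1)·31.01² = 118·961.6201 = 113471.1718
D: (115−1)·74.96² = 114·5619.0016 = 640566.1824
Numerator = 983190.0949; denominator = Σ(nₕ−1) = 271.
s²ₚ = 983190.0949/271 = 3628.008... → 3628.0.

3628.0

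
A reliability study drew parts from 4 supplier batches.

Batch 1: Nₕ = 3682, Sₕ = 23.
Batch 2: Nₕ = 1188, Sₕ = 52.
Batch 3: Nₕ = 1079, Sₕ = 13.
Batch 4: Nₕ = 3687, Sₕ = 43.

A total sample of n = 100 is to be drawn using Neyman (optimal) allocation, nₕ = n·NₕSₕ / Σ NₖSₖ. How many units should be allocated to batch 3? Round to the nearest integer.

4

Σ NₕSₕ = 3682·23 + 1188·52 + 1079·13 + 3687·43 = 319030.
Share for 3: 14027/319030 = 0.04397.
n_3 = 100 × 0.04397 = 4.397... → 4.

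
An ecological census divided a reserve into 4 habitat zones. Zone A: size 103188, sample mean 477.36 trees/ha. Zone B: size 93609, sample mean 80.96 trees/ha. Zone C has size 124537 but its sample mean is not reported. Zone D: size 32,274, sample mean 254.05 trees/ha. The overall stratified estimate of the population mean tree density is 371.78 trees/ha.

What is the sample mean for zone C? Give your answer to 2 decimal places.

533.41

N = 103188 + 93609 + 124537 + 32274 = 353608.
Overall total = μ·N = 371.78·353608 = 131464382.24.
Subtract the known strata: 103188·477.36 + 93609·80.96 + 32274·254.05 = 65035618.02.
Remaining total for zone C: 131464382.24 − 65035618.02 = 66428764.22.
Divide by its size: 66428764.22 / 124537 = 533.4058... → 533.41.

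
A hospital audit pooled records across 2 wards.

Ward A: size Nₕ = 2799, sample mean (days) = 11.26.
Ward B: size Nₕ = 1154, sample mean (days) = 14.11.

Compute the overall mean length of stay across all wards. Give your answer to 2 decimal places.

N = 3953; weights Wₕ = Nₕ/N = (0.7081, 0.2919).
x̄_st = Σ Wₕ·x̄ₕ = 0.7081·11.26 + 0.2919·14.11 ≈ 12.0920...
→ 12.09.

12.09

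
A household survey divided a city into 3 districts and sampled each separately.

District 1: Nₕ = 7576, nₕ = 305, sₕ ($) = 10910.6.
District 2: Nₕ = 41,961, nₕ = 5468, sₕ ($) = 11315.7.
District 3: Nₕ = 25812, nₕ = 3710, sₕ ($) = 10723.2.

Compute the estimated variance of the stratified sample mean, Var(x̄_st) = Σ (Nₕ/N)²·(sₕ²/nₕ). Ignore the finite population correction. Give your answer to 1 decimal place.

14845.1

N = 75349. Term for each stratum: Wₕ²sₕ²/nₕ.
Var(x̄_st) = 3945.6847 + 7262.2470 + 3637.1669 = 14845.0986 → 14845.1.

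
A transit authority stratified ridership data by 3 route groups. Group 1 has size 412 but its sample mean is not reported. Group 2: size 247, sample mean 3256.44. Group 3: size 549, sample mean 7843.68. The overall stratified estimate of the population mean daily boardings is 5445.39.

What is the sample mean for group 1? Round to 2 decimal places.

3561.92

N = 412 + 247 + 549 = 1208.
Overall total = μ·N = 5445.39·1208 = 6578031.12.
Subtract the known strata: 247·3256.44 + 549·7843.68 = 5110521.
Remaining total for group 1: 6578031.12 − 5110521 = 1467510.12.
Divide by its size: 1467510.12 / 412 = 3561.9178... → 3561.92.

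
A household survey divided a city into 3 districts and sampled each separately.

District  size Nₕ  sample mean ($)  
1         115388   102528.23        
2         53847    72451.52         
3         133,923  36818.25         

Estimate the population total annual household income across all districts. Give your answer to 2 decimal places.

20662634895.43

1: 115388·102528.23 = 11830527403.24
2: 53847·72451.52 = 3901296997.44
3: 133923·36818.25 = 4930810494.75
τ̂ = Σ Nₕx̄ₕ = 20662634895.43.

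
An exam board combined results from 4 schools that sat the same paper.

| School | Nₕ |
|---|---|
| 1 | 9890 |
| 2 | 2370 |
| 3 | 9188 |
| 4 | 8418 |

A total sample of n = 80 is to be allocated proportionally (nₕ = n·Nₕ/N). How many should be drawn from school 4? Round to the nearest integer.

Share of school 4 = 8418/29866 = 0.28186.
Allocate 80 × 0.28186 = 22.549... → 23.

23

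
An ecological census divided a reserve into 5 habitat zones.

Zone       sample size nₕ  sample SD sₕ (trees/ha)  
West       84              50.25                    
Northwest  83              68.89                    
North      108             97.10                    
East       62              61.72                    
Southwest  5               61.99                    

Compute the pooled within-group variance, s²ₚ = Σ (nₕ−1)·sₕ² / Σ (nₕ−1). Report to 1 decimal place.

Degrees of freedom: 83 + 82 + 107 + 61 + 4 = 337.
Σ(nₕ−1)sₕ² = 83·2525.0625 + 82·4745.8321 + 107·9428.41 + 61·3809.3584 + 4·3842.7601 = 1855320.1925.
s²ₚ = 1855320.1925 / 337 = 5505.401... → 5505.4.

5505.4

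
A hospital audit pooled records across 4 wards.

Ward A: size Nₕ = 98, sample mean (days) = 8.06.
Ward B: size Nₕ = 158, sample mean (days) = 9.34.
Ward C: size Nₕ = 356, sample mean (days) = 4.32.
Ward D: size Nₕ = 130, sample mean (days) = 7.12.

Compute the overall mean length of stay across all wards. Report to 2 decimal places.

6.37

x̄_st = (Σ Nₕx̄ₕ) / (Σ Nₕ) = (98·8.06 + 158·9.34 + 356·4.32 + 130·7.12) / 742
= 4729.12 / 742 = 6.3735... → 6.37.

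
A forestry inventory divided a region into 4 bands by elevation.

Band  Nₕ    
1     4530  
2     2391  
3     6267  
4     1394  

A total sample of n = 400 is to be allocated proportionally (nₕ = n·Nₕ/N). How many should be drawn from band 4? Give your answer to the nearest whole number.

38

N = 4530 + 2391 + 6267 + 1394 = 14582.
n_4 = 400·1394/14582 = 38.239... → 38.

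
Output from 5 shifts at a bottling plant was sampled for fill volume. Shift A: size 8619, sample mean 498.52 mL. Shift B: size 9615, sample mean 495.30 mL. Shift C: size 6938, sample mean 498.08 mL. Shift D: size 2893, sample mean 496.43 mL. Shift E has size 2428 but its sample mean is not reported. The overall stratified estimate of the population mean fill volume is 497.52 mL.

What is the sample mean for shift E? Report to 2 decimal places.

Σ Nₕx̄ₕ = N·μ, so 2428·x̄_E = 30493·497.52 − (8619·498.52 + 9615·495.30 + 6938·498.08 + 2893·496.43).
= 15170877.36 − 13950904.41 = 1219972.95.
x̄_E = 1219972.95 / 2428 = 502.4600... → 502.46.

502.46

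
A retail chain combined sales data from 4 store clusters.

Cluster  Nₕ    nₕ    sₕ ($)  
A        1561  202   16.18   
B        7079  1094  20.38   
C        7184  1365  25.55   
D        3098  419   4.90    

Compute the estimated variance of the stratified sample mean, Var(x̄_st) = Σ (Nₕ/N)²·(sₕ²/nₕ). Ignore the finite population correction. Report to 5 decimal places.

N = 18922; Wₕ = Nₕ/N.
cluster A: (1561/18922)²·16.18²/202 = 0.00882018
cluster B: (7079/18922)²·20.38²/1094 = 0.05313746
cluster C: (7184/18922)²·25.55²/1365 = 0.06893626
cluster D: (3098/18922)²·4.90²/419 = 0.00153606
Sum = 0.13242996 → 0.13243.

0.13243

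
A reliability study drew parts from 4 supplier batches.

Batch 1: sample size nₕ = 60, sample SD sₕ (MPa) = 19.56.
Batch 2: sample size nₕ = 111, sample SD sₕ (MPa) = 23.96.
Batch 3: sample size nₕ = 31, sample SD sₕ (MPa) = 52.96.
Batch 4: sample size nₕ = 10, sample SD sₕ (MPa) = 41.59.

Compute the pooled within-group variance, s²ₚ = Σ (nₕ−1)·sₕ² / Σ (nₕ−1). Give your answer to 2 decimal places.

1: (60−1)·19.56² = 59·382.5936 = 22573.0224
2: (111−1)·23.96² = 110·574.0816 = 63148.976
3: (31−1)·52.96² = 30·2804.7616 = 84142.848
4: (10−1)·41.59² = 9·1729.7281 = 15567.5529
Numerator = 185432.3993; denominator = Σ(nₕ−1) = 208.
s²ₚ = 185432.3993/208 = 891.5019... → 891.50.

891.50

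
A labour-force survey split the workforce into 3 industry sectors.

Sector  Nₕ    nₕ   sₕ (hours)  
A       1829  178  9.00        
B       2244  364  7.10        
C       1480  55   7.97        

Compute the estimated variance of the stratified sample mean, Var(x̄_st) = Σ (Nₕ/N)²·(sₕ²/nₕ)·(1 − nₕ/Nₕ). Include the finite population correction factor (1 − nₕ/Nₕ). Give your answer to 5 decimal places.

0.14250

N = 5553. Term for each stratum: Wₕ²sₕ²/nₕ·(1−nₕ/Nₕ).
Var(x̄_st) = 0.04456259 + 0.01894701 + 0.07899056 = 0.14250016 → 0.14250.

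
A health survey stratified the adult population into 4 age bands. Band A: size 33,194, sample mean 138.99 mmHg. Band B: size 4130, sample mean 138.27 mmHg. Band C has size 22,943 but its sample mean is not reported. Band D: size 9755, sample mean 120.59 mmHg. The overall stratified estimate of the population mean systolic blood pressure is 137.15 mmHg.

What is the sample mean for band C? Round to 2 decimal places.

Σ Nₕx̄ₕ = N·μ, so 22943·x̄_C = 70022·137.15 − (33194·138.99 + 4130·138.27 + 9755·120.59).
= 9603517.3 − 6361044.61 = 3242472.69.
x̄_C = 3242472.69 / 22943 = 141.3273... → 141.33.

141.33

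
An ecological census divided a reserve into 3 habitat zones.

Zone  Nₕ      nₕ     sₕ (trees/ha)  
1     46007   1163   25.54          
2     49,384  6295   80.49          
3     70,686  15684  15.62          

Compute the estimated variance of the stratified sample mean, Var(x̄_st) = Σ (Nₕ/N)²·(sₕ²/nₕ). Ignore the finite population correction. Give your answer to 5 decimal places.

0.13686

N = 166077; Wₕ = Nₕ/N.
zone 1: (46007/166077)²·25.54²/1163 = 0.04304185
zone 2: (49384/166077)²·80.49²/6295 = 0.09100006
zone 3: (70686/166077)²·15.62²/15684 = 0.00281808
Sum = 0.13685998 → 0.13686.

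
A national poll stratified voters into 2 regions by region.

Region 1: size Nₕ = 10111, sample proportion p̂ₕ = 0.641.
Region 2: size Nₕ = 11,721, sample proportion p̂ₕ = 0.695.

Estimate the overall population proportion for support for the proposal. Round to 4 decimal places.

Wₕ = Nₕ/N with N = 21832: 0.4631, 0.5369.
p̂_st = 0.4631·0.641 + 0.5369·0.695 ≈ 0.669991... → 0.6700.

0.6700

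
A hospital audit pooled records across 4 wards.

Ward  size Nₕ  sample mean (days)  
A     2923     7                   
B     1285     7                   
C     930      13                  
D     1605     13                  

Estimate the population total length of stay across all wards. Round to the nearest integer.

Population total = Σ Nₕ·x̄ₕ (each stratum's size times its mean).
2923·7 + 1285·7 + 930·13 + 1605·13 = 20461 + 8995 + 12090 + 20865 = 62411.

62411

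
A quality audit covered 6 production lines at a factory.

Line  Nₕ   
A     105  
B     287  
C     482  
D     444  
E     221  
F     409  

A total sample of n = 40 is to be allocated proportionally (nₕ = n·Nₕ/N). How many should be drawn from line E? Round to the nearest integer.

5

Share of line E = 221/1948 = 0.11345.
Allocate 40 × 0.11345 = 4.538... → 5.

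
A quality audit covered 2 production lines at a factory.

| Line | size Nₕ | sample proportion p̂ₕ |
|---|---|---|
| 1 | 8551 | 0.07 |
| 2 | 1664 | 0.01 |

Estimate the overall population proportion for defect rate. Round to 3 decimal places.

0.060

N = 8551 + 1664 = 10215.
Overall proportion = Σ (Nₕ/N)·p̂ₕ.
Σ Nₕp̂ₕ = 598.57 + 16.64 = 615.21.
615.21 / 10215 = 0.06023... → 0.060.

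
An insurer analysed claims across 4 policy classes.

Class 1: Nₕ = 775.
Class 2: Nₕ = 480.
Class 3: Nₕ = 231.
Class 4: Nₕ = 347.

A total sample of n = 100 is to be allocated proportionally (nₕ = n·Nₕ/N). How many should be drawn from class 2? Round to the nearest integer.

Share of class 2 = 480/1833 = 0.26187.
Allocate 100 × 0.26187 = 26.187... → 26.

26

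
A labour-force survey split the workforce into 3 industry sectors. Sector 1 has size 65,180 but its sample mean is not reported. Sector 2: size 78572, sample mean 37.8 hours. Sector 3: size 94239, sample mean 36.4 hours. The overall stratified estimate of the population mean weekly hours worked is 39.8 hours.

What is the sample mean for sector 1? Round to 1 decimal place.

47.1

Σ Nₕx̄ₕ = N·μ, so 65180·x̄_1 = 237991·39.8 − (78572·37.8 + 94239·36.4).
= 9472041.8 − 6400321.2 = 3071720.6.
x̄_1 = 3071720.6 / 65180 = 47.127... → 47.1.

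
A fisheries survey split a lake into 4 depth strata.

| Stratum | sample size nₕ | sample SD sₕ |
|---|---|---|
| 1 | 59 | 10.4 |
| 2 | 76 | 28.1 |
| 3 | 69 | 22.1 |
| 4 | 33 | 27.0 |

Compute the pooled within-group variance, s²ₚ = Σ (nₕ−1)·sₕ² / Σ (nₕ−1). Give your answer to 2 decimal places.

1: (59−1)·10.4² = 58·108.16 = 6273.28
2: (76−1)·28.1² = 75·789.61 = 59220.75
3: (69−1)·22.1² = 68·488.41 = 33211.88
4: (33−1)·27.0² = 32·729 = 23328
Numerator = 122033.91; denominator = Σ(nₕ−1) = 233.
s²ₚ = 122033.91/233 = 523.7507... → 523.75.

523.75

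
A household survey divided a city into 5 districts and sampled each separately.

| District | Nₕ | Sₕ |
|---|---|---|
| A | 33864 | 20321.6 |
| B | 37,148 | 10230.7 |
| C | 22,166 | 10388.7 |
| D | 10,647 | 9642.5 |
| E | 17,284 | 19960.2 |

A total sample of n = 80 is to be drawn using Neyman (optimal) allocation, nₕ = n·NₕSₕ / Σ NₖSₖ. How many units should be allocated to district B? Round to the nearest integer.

17

Σ NₕSₕ = 33864·20321.6 + 37148·10230.7 + 22166·10388.7 + 10647·9642.5 + 17284·19960.2 = 1746152424.5.
Share for B: 380050043.6/1746152424.5 = 0.21765.
n_B = 80 × 0.21765 = 17.412... → 17.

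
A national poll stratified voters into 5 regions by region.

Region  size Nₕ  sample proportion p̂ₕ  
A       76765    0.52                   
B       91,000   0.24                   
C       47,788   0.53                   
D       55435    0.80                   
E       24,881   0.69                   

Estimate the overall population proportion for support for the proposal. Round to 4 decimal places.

Wₕ = Nₕ/N with N = 295869: 0.2595, 0.3076, 0.1615, 0.1874, 0.0841.
p̂_st = 0.2595·0.52 + 0.3076·0.24 + 0.1615·0.53 + 0.1874·0.80 + 0.0841·0.69 ≈ 0.502254... → 0.5023.

0.5023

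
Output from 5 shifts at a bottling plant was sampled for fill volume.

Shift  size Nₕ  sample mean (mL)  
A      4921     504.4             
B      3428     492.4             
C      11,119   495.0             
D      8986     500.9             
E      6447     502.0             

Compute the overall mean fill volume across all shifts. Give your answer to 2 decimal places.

498.88

N = 4921 + 3428 + 11119 + 8986 + 6447 = 34901.
The stratified mean weights each stratum mean by its population share Nₕ/N.
Σ Nₕx̄ₕ = 4921·504.4 + 3428·492.4 + 11119·495.0 + 8986·500.9 + 6447·502.0 = 2482152.4 + 1687947.2 + 5503905 + 4501087.4 + 3236394 = 17411486.
Divide by N: 17411486 / 34901 = 498.8822... → 498.88.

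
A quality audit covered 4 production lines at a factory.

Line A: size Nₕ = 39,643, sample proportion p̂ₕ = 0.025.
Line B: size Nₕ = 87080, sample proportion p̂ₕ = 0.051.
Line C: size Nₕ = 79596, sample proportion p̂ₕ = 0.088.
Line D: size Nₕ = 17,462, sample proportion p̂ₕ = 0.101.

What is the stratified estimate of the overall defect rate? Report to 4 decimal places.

N = 39643 + 87080 + 79596 + 17462 = 223781.
Overall proportion = Σ (Nₕ/N)·p̂ₕ.
Σ Nₕp̂ₕ = 991.075 + 4441.08 + 7004.448 + 1763.662 = 14200.265.
14200.265 / 223781 = 0.063456... → 0.0635.

0.0635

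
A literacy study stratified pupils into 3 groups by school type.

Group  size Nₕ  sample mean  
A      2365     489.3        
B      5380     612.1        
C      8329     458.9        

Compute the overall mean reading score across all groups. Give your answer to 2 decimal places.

514.65

N = 2365 + 5380 + 8329 = 16074.
Weight each subgroup mean by Nₕ/N and sum.
Σ Nₕx̄ₕ = 2365·489.3 + 5380·612.1 + 8329·458.9 = 1157194.5 + 3293098 + 3822178.1 = 8272470.6.
Divide by N: 8272470.6 / 16074 = 514.6492... → 514.65.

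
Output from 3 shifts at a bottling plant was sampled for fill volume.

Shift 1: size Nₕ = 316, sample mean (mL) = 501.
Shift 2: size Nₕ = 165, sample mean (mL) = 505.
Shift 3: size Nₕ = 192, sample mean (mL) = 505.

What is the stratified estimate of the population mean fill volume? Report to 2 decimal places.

503.12

x̄_st = (Σ Nₕx̄ₕ) / (Σ Nₕ) = (316·501 + 165·505 + 192·505) / 673
= 338601 / 673 = 503.1218... → 503.12.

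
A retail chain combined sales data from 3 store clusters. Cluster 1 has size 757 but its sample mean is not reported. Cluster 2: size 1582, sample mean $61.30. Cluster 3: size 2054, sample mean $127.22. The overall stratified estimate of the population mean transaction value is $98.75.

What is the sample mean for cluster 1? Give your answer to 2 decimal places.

99.77

N = 757 + 1582 + 2054 = 4393.
Overall total = μ·N = 98.75·4393 = 433808.75.
Subtract the known strata: 1582·61.30 + 2054·127.22 = 358286.48.
Remaining total for cluster 1: 433808.75 − 358286.48 = 75522.27.
Divide by its size: 75522.27 / 757 = 99.7652... → 99.77.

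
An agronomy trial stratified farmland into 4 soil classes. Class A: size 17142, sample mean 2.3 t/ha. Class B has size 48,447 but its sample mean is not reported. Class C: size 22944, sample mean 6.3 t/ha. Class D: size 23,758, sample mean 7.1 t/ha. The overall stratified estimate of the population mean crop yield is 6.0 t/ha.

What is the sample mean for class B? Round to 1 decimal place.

6.6

N = 17142 + 48447 + 22944 + 23758 = 112291.
Overall total = μ·N = 6.0·112291 = 673746.
Subtract the known strata: 17142·2.3 + 22944·6.3 + 23758·7.1 = 352655.6.
Remaining total for class B: 673746 − 352655.6 = 321090.4.
Divide by its size: 321090.4 / 48447 = 6.628... → 6.6.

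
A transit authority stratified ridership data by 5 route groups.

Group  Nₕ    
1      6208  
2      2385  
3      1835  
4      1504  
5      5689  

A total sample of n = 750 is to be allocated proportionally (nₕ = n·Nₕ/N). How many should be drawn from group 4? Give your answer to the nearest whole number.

64

Share of group 4 = 1504/17621 = 0.08535.
Allocate 750 × 0.08535 = 64.015... → 64.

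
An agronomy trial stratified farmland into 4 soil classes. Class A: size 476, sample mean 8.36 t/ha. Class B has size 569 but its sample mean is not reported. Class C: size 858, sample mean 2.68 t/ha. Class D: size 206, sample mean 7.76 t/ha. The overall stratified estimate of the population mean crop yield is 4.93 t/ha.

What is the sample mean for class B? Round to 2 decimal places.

4.43

N = 476 + 569 + 858 + 206 = 2109.
Overall total = μ·N = 4.93·2109 = 10397.37.
Subtract the known strata: 476·8.36 + 858·2.68 + 206·7.76 = 7877.36.
Remaining total for class B: 10397.37 − 7877.36 = 2520.01.
Divide by its size: 2520.01 / 569 = 4.4288... → 4.43.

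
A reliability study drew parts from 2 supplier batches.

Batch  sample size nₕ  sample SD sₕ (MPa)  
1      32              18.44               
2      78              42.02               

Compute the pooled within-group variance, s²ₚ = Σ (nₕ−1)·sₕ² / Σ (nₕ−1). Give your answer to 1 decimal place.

1356.5

1: (32−1)·18.44² = 31·340.0336 = 10541.0416
2: (78−1)·42.02² = 77·1765.6804 = 135957.3908
Numerator = 146498.4324; denominator = Σ(nₕ−1) = 108.
s²ₚ = 146498.4324/108 = 1356.467... → 1356.5.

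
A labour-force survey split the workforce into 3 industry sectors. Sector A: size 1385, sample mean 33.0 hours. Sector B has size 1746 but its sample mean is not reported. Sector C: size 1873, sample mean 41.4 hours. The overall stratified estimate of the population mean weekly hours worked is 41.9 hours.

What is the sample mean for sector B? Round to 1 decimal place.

N = 1385 + 1746 + 1873 = 5004.
Overall total = μ·N = 41.9·5004 = 209667.6.
Subtract the known strata: 1385·33.0 + 1873·41.4 = 123247.2.
Remaining total for sector B: 209667.6 − 123247.2 = 86420.4.
Divide by its size: 86420.4 / 1746 = 49.496... → 49.5.

49.5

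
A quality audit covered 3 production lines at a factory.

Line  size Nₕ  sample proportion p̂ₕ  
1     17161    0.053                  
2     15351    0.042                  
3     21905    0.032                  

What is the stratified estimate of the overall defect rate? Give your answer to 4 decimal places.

0.0414

Wₕ = Nₕ/N with N = 54417: 0.3154, 0.2821, 0.4025.
p̂_st = 0.3154·0.053 + 0.2821·0.042 + 0.4025·0.032 ≈ 0.041444... → 0.0414.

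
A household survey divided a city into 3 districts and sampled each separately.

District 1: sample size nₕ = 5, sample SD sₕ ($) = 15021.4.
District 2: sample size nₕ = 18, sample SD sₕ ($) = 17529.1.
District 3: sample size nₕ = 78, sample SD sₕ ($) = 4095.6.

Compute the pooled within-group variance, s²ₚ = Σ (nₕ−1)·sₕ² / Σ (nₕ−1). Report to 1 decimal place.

Degrees of freedom: 4 + 17 + 77 = 98.
Σ(nₕ−1)sₕ² = 4·225642457.96 + 17·307269346.81 + 77·16773939.36 = 7417742058.33.
s²ₚ = 7417742058.33 / 98 = 75691245.493... → 75691245.5.

75691245.5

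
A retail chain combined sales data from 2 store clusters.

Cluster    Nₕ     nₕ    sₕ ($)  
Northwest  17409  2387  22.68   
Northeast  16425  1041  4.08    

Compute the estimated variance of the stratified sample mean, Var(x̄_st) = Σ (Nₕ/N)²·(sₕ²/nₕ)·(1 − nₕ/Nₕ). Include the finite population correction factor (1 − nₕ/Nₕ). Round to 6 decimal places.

N = 33834; Wₕ = Nₕ/N.
cluster Northwest: (17409/33834)²·22.68²/2387·(1 − 2387/17409) = 0.049229857
cluster Northeast: (16425/33834)²·4.08²/1041·(1 − 1041/16425) = 0.003529698
Sum = 0.052759555 → 0.052760.

0.052760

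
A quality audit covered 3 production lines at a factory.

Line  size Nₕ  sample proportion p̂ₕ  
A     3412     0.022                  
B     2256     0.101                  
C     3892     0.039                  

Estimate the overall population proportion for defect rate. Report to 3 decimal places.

N = 3412 + 2256 + 3892 = 9560.
Overall proportion = Σ (Nₕ/N)·p̂ₕ.
Σ Nₕp̂ₕ = 75.064 + 227.856 + 151.788 = 454.708.
454.708 / 9560 = 0.04756... → 0.048.

0.048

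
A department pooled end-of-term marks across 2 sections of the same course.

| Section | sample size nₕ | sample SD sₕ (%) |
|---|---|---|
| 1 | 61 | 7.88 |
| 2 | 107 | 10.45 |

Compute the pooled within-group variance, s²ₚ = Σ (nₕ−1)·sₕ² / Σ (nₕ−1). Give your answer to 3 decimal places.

1: (61−1)·7.88² = 60·62.0944 = 3725.664
2: (107−1)·10.45² = 106·109.2025 = 11575.465
Numerator = 15301.129; denominator = Σ(nₕ−1) = 166.
s²ₚ = 15301.129/166 = 92.17548... → 92.175.

92.175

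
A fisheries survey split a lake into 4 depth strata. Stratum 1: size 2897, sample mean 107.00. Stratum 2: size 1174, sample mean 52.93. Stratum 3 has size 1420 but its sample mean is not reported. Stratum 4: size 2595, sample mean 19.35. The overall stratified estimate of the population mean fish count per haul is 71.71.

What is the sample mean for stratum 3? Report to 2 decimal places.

N = 2897 + 1174 + 1420 + 2595 = 8086.
Overall total = μ·N = 71.71·8086 = 579847.06.
Subtract the known strata: 2897·107.00 + 1174·52.93 + 2595·19.35 = 422332.07.
Remaining total for stratum 3: 579847.06 − 422332.07 = 157514.99.
Divide by its size: 157514.99 / 1420 = 110.9260... → 110.93.

110.93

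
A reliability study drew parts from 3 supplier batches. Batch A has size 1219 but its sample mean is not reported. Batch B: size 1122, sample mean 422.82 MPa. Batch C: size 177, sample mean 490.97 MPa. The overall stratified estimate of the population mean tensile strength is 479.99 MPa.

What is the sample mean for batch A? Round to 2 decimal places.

531.02

N = 1219 + 1122 + 177 = 2518.
Overall total = μ·N = 479.99·2518 = 1208614.82.
Subtract the known strata: 1122·422.82 + 177·490.97 = 561305.73.
Remaining total for batch A: 1208614.82 − 561305.73 = 647309.09.
Divide by its size: 647309.09 / 1219 = 531.0165... → 531.02.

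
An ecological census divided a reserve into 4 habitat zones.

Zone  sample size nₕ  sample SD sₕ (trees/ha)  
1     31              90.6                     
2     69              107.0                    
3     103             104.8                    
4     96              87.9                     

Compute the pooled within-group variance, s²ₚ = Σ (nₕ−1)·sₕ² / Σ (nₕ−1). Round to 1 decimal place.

1: (31−1)·90.6² = 30·8208.36 = 246250.8
2: (69−1)·107.0² = 68·11449 = 778532
3: (103−1)·104.8² = 102·10983.04 = 1120270.08
4: (96−1)·87.9² = 95·7726.41 = 734008.95
Numerator = 2879061.83; denominator = Σ(nₕ−1) = 295.
s²ₚ = 2879061.83/295 = 9759.532... → 9759.5.

9759.5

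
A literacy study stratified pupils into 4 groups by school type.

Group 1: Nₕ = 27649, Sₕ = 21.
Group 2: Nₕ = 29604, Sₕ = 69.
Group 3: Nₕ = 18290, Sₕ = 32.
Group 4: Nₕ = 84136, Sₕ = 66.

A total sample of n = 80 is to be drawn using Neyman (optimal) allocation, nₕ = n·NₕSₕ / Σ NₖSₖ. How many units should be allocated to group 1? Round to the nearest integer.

5

Σ NₕSₕ = 27649·21 + 29604·69 + 18290·32 + 84136·66 = 8761561.
Share for 1: 580629/8761561 = 0.06627.
n_1 = 80 × 0.06627 = 5.302... → 5.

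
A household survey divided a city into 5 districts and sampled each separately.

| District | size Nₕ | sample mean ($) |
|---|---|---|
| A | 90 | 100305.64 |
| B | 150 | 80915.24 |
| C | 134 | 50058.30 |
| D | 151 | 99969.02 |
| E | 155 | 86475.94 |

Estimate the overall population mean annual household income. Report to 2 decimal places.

82899.56

N = 680; weights Wₕ = Nₕ/N = (0.1324, 0.2206, 0.1971, 0.2221, 0.2279).
x̄_st = Σ Wₕ·x̄ₕ = 0.1324·100305.64 + 0.2206·80915.24 + 0.1971·50058.30 + 0.2221·99969.02 + 0.2279·86475.94 ≈ 82899.5566...
→ 82899.56.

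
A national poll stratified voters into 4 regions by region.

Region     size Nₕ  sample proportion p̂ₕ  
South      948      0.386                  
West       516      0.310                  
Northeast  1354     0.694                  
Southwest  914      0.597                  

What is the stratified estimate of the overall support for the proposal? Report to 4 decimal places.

N = 948 + 516 + 1354 + 914 = 3732.
Overall proportion = Σ (Nₕ/N)·p̂ₕ.
Σ Nₕp̂ₕ = 365.928 + 159.96 + 939.676 + 545.658 = 2011.222.
2011.222 / 3732 = 0.538913... → 0.5389.

0.5389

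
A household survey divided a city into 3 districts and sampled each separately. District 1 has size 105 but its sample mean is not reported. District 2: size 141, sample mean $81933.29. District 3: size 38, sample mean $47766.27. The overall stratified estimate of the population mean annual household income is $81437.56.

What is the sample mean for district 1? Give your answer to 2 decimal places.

92957.67

N = 105 + 141 + 38 = 284.
Overall total = μ·N = 81437.56·284 = 23128267.04.
Subtract the known strata: 141·81933.29 + 38·47766.27 = 13367712.15.
Remaining total for district 1: 23128267.04 − 13367712.15 = 9760554.89.
Divide by its size: 9760554.89 / 105 = 92957.6656... → 92957.67.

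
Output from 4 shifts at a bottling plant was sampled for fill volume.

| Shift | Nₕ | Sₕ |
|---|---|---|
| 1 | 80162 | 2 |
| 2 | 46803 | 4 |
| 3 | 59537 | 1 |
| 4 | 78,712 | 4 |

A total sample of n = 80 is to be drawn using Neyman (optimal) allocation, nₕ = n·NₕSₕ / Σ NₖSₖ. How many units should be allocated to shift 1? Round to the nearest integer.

Σ NₕSₕ = 80162·2 + 46803·4 + 59537·1 + 78712·4 = 721921.
Share for 1: 160324/721921 = 0.22208.
n_1 = 80 × 0.22208 = 17.766... → 18.

18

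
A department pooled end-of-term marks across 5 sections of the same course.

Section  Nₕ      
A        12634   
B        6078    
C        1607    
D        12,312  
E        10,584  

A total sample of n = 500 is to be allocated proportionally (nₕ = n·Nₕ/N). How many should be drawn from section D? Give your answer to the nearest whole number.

N = 12634 + 6078 + 1607 + 12312 + 10584 = 43215.
n_D = 500·12312/43215 = 142.451... → 142.

142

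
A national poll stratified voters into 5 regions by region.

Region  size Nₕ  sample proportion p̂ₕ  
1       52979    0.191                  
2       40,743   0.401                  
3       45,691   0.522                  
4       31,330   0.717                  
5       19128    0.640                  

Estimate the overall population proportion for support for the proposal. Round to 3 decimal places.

Wₕ = Nₕ/N with N = 189871: 0.2790, 0.2146, 0.2406, 0.1650, 0.1007.
p̂_st = 0.2790·0.191 + 0.2146·0.401 + 0.2406·0.522 + 0.1650·0.717 + 0.1007·0.640 ≈ 0.44774... → 0.448.

0.448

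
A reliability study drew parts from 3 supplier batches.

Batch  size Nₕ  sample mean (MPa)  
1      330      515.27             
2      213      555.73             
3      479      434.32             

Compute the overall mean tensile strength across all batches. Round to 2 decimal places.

x̄_st = (Σ Nₕx̄ₕ) / (Σ Nₕ) = (330·515.27 + 213·555.73 + 479·434.32) / 1022
= 496448.87 / 1022 = 485.7621... → 485.76.

485.76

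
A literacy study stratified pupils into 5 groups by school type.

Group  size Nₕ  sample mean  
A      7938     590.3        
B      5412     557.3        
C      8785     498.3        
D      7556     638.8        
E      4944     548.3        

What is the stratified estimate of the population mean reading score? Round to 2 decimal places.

N = 7938 + 5412 + 8785 + 7556 + 4944 = 34635.
Weight each subgroup mean by Nₕ/N and sum.
Σ Nₕx̄ₕ = 7938·590.3 + 5412·557.3 + 8785·498.3 + 7556·638.8 + 4944·548.3 = 4685801.4 + 3016107.6 + 4377565.5 + 4826772.8 + 2710795.2 = 19617042.5.
Divide by N: 19617042.5 / 34635 = 566.3936... → 566.39.

566.39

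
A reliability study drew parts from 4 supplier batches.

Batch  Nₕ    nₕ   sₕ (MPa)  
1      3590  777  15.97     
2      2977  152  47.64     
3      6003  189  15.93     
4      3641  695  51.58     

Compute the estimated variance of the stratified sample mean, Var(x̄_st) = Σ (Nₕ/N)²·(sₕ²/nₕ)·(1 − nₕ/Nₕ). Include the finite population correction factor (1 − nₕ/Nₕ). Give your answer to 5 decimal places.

0.82501

N = 16211. Term for each stratum: Wₕ²sₕ²/nₕ·(1−nₕ/Nₕ).
Var(x̄_st) = 0.01261344 + 0.47783460 + 0.17831731 + 0.15624700 = 0.82501234 → 0.82501.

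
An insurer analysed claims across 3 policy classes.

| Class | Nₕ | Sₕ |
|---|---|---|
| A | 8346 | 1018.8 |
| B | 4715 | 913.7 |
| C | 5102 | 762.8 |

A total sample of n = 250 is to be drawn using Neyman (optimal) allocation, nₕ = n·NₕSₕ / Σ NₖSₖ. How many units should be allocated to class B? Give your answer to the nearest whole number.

Σ NₕSₕ = 8346·1018.8 + 4715·913.7 + 5102·762.8 = 16702805.9.
Share for B: 4308095.5/16702805.9 = 0.25793.
n_B = 250 × 0.25793 = 64.482... → 64.

64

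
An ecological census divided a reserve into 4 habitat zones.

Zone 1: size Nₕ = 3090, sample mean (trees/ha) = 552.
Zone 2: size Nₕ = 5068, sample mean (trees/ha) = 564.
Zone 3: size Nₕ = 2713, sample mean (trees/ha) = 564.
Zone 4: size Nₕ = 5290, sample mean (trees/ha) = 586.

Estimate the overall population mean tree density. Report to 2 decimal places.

568.91

x̄_st = (Σ Nₕx̄ₕ) / (Σ Nₕ) = (3090·552 + 5068·564 + 2713·564 + 5290·586) / 16161
= 9194104 / 16161 = 568.9069... → 568.91.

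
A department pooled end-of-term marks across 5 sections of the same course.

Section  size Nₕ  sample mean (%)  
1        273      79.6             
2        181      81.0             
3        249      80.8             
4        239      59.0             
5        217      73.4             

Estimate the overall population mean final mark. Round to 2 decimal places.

74.67

N = 1159; weights Wₕ = Nₕ/N = (0.2355, 0.1562, 0.2148, 0.2062, 0.1872).
x̄_st = Σ Wₕ·x̄ₕ = 0.2355·79.6 + 0.1562·81.0 + 0.2148·80.8 + 0.2062·59.0 + 0.1872·73.4 ≈ 74.6676...
→ 74.67.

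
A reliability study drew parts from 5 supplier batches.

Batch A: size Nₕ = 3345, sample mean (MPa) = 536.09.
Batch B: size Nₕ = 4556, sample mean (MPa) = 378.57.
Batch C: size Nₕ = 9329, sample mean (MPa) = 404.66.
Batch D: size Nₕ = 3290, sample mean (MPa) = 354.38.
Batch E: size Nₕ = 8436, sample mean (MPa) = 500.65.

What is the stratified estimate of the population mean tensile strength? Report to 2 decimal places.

N = 3345 + 4556 + 9329 + 3290 + 8436 = 28956.
The stratified mean weights each stratum mean by its population share Nₕ/N.
Σ Nₕx̄ₕ = 3345·536.09 + 4556·378.57 + 9329·404.66 + 3290·354.38 + 8436·500.65 = 1793221.05 + 1724764.92 + 3775073.14 + 1165910.2 + 4223483.4 = 12682452.71.
Divide by N: 12682452.71 / 28956 = 437.9905... → 437.99.

437.99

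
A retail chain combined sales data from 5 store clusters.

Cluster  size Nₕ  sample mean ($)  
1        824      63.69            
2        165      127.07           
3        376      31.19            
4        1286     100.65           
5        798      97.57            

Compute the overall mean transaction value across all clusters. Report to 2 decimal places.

N = 824 + 165 + 376 + 1286 + 798 = 3449.
Weight each subgroup mean by Nₕ/N and sum.
Σ Nₕx̄ₕ = 824·63.69 + 165·127.07 + 376·31.19 + 1286·100.65 + 798·97.57 = 52480.56 + 20966.55 + 11727.44 + 129435.9 + 77860.86 = 292471.31.
Divide by N: 292471.31 / 3449 = 84.7989... → 84.80.

84.80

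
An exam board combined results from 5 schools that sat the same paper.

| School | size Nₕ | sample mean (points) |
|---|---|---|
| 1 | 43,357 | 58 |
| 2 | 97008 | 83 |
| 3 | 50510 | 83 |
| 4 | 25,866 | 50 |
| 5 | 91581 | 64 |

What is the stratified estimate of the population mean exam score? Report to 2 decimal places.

N = 43357 + 97008 + 50510 + 25866 + 91581 = 308322.
Weight each subgroup mean by Nₕ/N and sum.
Σ Nₕx̄ₕ = 43357·58 + 97008·83 + 50510·83 + 25866·50 + 91581·64 = 2514706 + 8051664 + 4192330 + 1293300 + 5861184 = 21913184.
Divide by N: 21913184 / 308322 = 71.0724... → 71.07.

71.07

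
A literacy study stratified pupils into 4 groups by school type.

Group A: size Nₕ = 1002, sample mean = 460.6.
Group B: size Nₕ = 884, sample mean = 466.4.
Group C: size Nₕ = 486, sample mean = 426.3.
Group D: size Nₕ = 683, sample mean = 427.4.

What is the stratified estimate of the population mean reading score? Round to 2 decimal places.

x̄_st = (Σ Nₕx̄ₕ) / (Σ Nₕ) = (1002·460.6 + 884·466.4 + 486·426.3 + 683·427.4) / 3055
= 1372914.8 / 3055 = 449.3993... → 449.40.

449.40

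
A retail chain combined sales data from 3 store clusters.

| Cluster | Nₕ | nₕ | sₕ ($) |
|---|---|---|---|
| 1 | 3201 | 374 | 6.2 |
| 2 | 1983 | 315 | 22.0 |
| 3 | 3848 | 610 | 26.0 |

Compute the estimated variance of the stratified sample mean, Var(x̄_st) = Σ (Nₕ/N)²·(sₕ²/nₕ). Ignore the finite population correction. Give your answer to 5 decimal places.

N = 9032. Term for each stratum: Wₕ²sₕ²/nₕ.
Var(x̄_st) = 0.01290967 + 0.07406489 + 0.20114958 = 0.28812414 → 0.28812.

0.28812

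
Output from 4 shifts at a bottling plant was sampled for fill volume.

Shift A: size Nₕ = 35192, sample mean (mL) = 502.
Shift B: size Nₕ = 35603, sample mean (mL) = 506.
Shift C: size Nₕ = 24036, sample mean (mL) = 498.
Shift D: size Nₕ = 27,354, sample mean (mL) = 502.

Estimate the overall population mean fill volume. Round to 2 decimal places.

N = 35192 + 35603 + 24036 + 27354 = 122185.
The stratified mean weights each stratum mean by its population share Nₕ/N.
Σ Nₕx̄ₕ = 35192·502 + 35603·506 + 24036·498 + 27354·502 = 17666384 + 18015118 + 11969928 + 13731708 = 61383138.
Divide by N: 61383138 / 122185 = 502.3787... → 502.38.

502.38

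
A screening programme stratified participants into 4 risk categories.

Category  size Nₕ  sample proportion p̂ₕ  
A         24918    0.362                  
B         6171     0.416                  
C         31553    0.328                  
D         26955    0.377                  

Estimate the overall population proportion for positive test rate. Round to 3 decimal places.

0.358

Wₕ = Nₕ/N with N = 89597: 0.2781, 0.0689, 0.3522, 0.3008.
p̂_st = 0.2781·0.362 + 0.0689·0.416 + 0.3522·0.328 + 0.3008·0.377 ≈ 0.35826... → 0.358.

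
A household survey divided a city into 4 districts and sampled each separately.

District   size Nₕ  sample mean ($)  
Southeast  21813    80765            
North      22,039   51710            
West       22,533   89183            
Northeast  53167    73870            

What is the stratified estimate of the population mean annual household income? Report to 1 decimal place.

73929.1

N = 21813 + 22039 + 22533 + 53167 = 119552.
The stratified mean weights each stratum mean by its population share Nₕ/N.
Σ Nₕx̄ₕ = 21813·80765 + 22039·51710 + 22533·89183 + 53167·73870 = 1761726945 + 1139636690 + 2009560539 + 3927446290 = 8838370464.
Divide by N: 8838370464 / 119552 = 73929.089... → 73929.1.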